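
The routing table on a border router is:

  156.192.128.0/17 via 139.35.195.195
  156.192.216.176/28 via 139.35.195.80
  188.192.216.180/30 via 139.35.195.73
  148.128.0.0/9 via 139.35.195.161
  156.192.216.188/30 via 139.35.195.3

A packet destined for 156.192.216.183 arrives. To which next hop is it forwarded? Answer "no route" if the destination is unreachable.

Routes whose prefix contains 156.192.216.183:
  156.192.128.0/17 (156.192.128.0 - 156.192.255.255) -> 139.35.195.195
  156.192.216.176/28 (156.192.216.176 - 156.192.216.191) -> 139.35.195.80
More-specific entries that do NOT match:
  188.192.216.180/30 (188.192.216.180 - 188.192.216.183) does not contain 156.192.216.183
  156.192.216.188/30 (156.192.216.188 - 156.192.216.191) does not contain 156.192.216.183
Longest matching prefix is /28 -> next hop 139.35.195.80.

139.35.195.80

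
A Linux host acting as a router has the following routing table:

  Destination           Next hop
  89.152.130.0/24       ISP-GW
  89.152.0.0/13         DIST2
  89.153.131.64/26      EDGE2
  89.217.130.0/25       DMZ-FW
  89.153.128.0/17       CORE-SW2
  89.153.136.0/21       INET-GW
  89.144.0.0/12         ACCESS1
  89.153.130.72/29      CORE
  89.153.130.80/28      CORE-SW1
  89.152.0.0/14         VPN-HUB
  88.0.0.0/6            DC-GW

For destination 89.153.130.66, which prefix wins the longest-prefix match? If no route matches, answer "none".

89.153.128.0/17

Entries matching 89.153.130.66:
  88.0.0.0/6 (88.0.0.0 - 91.255.255.255)
  89.144.0.0/12 (89.144.0.0 - 89.159.255.255)
  89.152.0.0/13 (89.152.0.0 - 89.159.255.255)
  89.152.0.0/14 (89.152.0.0 - 89.155.255.255)
  89.153.128.0/17 (89.153.128.0 - 89.153.255.255)
Most specific is 89.153.128.0/17.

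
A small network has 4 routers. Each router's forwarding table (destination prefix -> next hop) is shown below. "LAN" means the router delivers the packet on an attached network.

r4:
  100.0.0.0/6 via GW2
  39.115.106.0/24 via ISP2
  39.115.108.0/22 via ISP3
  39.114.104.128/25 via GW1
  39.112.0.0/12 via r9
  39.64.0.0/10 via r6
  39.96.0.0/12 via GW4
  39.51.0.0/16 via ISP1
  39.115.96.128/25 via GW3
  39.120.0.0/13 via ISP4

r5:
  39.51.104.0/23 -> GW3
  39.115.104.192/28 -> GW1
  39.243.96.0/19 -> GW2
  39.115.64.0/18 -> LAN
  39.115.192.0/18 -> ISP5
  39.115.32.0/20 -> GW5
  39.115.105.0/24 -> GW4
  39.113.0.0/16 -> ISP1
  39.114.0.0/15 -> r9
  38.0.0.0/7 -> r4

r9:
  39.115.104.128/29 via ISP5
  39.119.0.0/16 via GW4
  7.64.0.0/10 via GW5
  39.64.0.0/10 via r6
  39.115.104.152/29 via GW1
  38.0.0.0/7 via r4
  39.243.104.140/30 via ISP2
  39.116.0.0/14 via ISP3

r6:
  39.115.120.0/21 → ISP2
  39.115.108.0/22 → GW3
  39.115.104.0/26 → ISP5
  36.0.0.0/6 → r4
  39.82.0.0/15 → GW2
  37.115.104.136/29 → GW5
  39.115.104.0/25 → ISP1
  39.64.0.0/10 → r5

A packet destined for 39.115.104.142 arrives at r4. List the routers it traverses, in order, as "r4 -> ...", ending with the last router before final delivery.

r4 -> r9 -> r6 -> r5

At r4: longest match for 39.115.104.142 is 39.112.0.0/12 -> r9
At r9: longest match for 39.115.104.142 is 39.64.0.0/10 -> r6
At r6: longest match for 39.115.104.142 is 39.64.0.0/10 -> r5
At r5: longest match for 39.115.104.142 is 39.115.64.0/18 -> LAN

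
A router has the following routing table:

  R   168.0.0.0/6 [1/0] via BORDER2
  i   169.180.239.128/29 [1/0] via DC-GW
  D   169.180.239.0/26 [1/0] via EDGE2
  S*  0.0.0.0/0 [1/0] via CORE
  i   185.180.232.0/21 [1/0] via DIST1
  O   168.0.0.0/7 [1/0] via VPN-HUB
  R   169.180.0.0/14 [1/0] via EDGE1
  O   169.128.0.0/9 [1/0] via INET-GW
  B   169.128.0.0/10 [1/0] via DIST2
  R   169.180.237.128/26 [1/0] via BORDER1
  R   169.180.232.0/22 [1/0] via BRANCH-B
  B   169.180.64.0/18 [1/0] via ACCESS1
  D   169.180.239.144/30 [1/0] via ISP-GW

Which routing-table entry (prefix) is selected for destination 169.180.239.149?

169.180.0.0/14

Entries matching 169.180.239.149:
  0.0.0.0/0 (default, matches everything)
  168.0.0.0/6 (168.0.0.0 - 171.255.255.255)
  168.0.0.0/7 (168.0.0.0 - 169.255.255.255)
  169.128.0.0/9 (169.128.0.0 - 169.255.255.255)
  169.128.0.0/10 (169.128.0.0 - 169.191.255.255)
  169.180.0.0/14 (169.180.0.0 - 169.183.255.255)
Most specific is 169.180.0.0/14.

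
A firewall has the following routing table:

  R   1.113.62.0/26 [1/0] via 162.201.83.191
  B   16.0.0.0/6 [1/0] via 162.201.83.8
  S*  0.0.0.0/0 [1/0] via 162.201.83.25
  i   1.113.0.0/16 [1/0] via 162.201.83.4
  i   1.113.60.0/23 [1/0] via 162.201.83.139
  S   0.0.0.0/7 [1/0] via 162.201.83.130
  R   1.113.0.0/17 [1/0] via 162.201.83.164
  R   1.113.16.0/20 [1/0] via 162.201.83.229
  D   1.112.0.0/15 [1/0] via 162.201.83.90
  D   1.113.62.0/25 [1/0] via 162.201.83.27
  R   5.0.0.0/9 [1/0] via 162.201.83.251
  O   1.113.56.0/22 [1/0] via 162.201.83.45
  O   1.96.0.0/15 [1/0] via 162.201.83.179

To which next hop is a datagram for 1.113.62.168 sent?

Routes whose prefix contains 1.113.62.168:
  0.0.0.0/0 (default, matches everything) -> 162.201.83.25
  0.0.0.0/7 (0.0.0.0 - 1.255.255.255) -> 162.201.83.130
  1.112.0.0/15 (1.112.0.0 - 1.113.255.255) -> 162.201.83.90
  1.113.0.0/16 (1.113.0.0 - 1.113.255.255) -> 162.201.83.4
  1.113.0.0/17 (1.113.0.0 - 1.113.127.255) -> 162.201.83.164
More-specific entries that do NOT match:
  1.113.62.0/26 (1.113.62.0 - 1.113.62.63) does not contain 1.113.62.168
  1.113.62.0/25 (1.113.62.0 - 1.113.62.127) does not contain 1.113.62.168
  1.113.60.0/23 (1.113.60.0 - 1.113.61.255) does not contain 1.113.62.168
  1.113.56.0/22 (1.113.56.0 - 1.113.59.255) does not contain 1.113.62.168
  1.113.16.0/20 (1.113.16.0 - 1.113.31.255) does not contain 1.113.62.168
Longest matching prefix is /17 -> next hop 162.201.83.164.

162.201.83.164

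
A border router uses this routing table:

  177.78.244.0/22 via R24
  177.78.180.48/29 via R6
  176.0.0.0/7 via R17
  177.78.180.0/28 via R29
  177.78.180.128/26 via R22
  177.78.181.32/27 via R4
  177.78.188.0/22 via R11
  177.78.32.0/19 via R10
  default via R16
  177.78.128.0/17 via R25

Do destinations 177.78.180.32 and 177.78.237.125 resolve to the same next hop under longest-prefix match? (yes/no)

177.78.180.32: longest match 177.78.128.0/17 -> R25
177.78.237.125: longest match 177.78.128.0/17 -> R25

yes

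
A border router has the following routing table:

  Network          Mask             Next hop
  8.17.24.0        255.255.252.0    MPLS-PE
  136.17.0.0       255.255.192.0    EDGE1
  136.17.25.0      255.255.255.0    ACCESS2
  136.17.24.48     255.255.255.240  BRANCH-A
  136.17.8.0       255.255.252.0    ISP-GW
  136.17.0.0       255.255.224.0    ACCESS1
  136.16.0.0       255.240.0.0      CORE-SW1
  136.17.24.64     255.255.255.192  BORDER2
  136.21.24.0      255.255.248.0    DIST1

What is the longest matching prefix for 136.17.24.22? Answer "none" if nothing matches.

Entries matching 136.17.24.22:
  136.16.0.0/12 (136.16.0.0 - 136.31.255.255)
  136.17.0.0/18 (136.17.0.0 - 136.17.63.255)
  136.17.0.0/19 (136.17.0.0 - 136.17.31.255)
Most specific is 136.17.0.0/19.

136.17.0.0/19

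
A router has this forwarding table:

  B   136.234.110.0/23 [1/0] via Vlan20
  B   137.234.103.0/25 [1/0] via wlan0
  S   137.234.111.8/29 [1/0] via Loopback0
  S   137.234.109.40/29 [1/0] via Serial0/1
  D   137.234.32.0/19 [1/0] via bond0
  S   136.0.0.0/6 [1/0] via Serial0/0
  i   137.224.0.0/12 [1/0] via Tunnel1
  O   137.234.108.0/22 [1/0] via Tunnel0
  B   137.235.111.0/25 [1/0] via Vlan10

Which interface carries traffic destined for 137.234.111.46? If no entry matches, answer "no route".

Routes whose prefix contains 137.234.111.46:
  136.0.0.0/6 (136.0.0.0 - 139.255.255.255) -> Serial0/0
  137.224.0.0/12 (137.224.0.0 - 137.239.255.255) -> Tunnel1
  137.234.108.0/22 (137.234.108.0 - 137.234.111.255) -> Tunnel0
More-specific entries that do NOT match:
  137.234.111.8/29 (137.234.111.8 - 137.234.111.15) does not contain 137.234.111.46
  137.234.109.40/29 (137.234.109.40 - 137.234.109.47) does not contain 137.234.111.46
  137.234.103.0/25 (137.234.103.0 - 137.234.103.127) does not contain 137.234.111.46
  137.235.111.0/25 (137.235.111.0 - 137.235.111.127) does not contain 137.234.111.46
  136.234.110.0/23 (136.234.110.0 - 136.234.111.255) does not contain 137.234.111.46
Longest matching prefix is /22 -> interface Tunnel0.

Tunnel0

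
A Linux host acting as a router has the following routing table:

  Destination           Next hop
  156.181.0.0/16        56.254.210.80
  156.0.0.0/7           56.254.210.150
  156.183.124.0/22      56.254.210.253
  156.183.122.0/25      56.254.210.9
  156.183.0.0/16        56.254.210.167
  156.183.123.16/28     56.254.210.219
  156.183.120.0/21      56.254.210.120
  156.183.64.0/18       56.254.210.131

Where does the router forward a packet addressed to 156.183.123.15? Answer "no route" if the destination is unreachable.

56.254.210.120

Routes whose prefix contains 156.183.123.15:
  156.0.0.0/7 (156.0.0.0 - 157.255.255.255) -> 56.254.210.150
  156.183.0.0/16 (156.183.0.0 - 156.183.255.255) -> 56.254.210.167
  156.183.64.0/18 (156.183.64.0 - 156.183.127.255) -> 56.254.210.131
  156.183.120.0/21 (156.183.120.0 - 156.183.127.255) -> 56.254.210.120
More-specific entries that do NOT match:
  156.183.123.16/28 (156.183.123.16 - 156.183.123.31) does not contain 156.183.123.15
  156.183.122.0/25 (156.183.122.0 - 156.183.122.127) does not contain 156.183.123.15
  156.183.124.0/22 (156.183.124.0 - 156.183.127.255) does not contain 156.183.123.15
Longest matching prefix is /21 -> next hop 56.254.210.120.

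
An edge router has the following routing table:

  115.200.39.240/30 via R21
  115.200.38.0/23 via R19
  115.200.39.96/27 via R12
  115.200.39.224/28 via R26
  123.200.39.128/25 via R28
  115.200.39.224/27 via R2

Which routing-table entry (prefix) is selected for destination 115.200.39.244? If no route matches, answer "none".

Entries matching 115.200.39.244:
  115.200.38.0/23 (115.200.38.0 - 115.200.39.255)
  115.200.39.224/27 (115.200.39.224 - 115.200.39.255)
Most specific is 115.200.39.224/27.

115.200.39.224/27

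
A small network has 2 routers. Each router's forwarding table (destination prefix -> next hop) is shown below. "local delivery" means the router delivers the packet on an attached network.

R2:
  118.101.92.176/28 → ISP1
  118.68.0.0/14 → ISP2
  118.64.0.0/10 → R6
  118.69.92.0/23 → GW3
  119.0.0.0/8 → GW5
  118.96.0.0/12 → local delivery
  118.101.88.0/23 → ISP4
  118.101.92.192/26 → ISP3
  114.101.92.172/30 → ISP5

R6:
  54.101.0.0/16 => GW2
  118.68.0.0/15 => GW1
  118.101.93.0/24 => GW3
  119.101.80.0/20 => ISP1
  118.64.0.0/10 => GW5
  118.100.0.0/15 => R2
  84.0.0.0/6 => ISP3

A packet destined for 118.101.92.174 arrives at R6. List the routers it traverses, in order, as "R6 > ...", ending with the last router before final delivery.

R6 > R2

At R6: longest match for 118.101.92.174 is 118.100.0.0/15 -> R2
At R2: longest match for 118.101.92.174 is 118.96.0.0/12 -> local delivery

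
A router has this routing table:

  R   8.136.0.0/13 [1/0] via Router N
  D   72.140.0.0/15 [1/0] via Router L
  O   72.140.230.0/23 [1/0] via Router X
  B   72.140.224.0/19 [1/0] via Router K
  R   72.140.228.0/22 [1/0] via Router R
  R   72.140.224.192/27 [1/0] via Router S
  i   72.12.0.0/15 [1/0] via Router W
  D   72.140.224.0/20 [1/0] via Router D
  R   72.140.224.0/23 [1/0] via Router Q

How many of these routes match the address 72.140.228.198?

Prefixes containing 72.140.228.198:
  72.140.0.0/15 (72.140.0.0 - 72.141.255.255)
  72.140.224.0/19 (72.140.224.0 - 72.140.255.255)
  72.140.224.0/20 (72.140.224.0 - 72.140.239.255)
  72.140.228.0/22 (72.140.228.0 - 72.140.231.255)
Total matching entries: 4.

4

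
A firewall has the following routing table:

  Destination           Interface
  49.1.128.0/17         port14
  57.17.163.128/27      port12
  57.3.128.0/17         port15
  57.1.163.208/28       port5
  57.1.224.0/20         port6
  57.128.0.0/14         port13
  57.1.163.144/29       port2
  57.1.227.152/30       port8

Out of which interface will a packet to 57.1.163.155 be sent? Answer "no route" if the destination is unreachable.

No entry's prefix contains 57.1.163.155; there is no default route.

no route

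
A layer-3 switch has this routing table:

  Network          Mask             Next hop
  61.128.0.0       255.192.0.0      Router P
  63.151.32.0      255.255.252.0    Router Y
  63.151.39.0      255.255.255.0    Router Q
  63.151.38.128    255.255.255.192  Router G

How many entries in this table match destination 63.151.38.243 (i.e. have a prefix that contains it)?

No listed prefix contains 63.151.38.243.
Total matching entries: 0.

0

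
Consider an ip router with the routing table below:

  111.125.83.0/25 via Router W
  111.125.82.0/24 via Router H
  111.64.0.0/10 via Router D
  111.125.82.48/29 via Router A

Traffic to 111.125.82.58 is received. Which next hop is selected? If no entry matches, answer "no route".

Routes whose prefix contains 111.125.82.58:
  111.64.0.0/10 (111.64.0.0 - 111.127.255.255) -> Router D
  111.125.82.0/24 (111.125.82.0 - 111.125.82.255) -> Router H
More-specific entries that do NOT match:
  111.125.82.48/29 (111.125.82.48 - 111.125.82.55) does not contain 111.125.82.58
  111.125.83.0/25 (111.125.83.0 - 111.125.83.127) does not contain 111.125.82.58
Longest matching prefix is /24 -> next hop Router H.

Router H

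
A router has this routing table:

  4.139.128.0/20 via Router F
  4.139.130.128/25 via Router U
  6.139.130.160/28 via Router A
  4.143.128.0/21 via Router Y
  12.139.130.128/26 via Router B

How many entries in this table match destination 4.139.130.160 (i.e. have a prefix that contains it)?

2

Prefixes containing 4.139.130.160:
  4.139.128.0/20 (4.139.128.0 - 4.139.143.255)
  4.139.130.128/25 (4.139.130.128 - 4.139.130.255)
Total matching entries: 2.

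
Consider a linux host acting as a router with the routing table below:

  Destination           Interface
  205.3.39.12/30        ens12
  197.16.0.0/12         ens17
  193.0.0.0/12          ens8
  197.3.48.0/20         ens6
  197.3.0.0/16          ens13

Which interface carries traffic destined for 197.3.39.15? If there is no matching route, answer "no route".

ens13

Routes whose prefix contains 197.3.39.15:
  197.3.0.0/16 (197.3.0.0 - 197.3.255.255) -> ens13
More-specific entries that do NOT match:
  205.3.39.12/30 (205.3.39.12 - 205.3.39.15) does not contain 197.3.39.15
  197.3.48.0/20 (197.3.48.0 - 197.3.63.255) does not contain 197.3.39.15
Longest matching prefix is /16 -> interface ens13.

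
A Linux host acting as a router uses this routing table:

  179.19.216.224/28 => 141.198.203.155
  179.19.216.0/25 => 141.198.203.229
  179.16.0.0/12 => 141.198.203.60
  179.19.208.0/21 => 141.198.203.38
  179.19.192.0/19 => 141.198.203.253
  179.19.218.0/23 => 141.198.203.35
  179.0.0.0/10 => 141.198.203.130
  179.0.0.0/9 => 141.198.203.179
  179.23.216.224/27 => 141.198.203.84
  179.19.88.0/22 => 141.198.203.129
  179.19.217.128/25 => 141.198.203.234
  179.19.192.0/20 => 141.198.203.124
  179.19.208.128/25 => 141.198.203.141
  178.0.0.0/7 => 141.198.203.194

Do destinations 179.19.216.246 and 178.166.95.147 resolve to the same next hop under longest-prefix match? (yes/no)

no

179.19.216.246: longest match 179.19.192.0/19 -> 141.198.203.253
178.166.95.147: longest match 178.0.0.0/7 -> 141.198.203.194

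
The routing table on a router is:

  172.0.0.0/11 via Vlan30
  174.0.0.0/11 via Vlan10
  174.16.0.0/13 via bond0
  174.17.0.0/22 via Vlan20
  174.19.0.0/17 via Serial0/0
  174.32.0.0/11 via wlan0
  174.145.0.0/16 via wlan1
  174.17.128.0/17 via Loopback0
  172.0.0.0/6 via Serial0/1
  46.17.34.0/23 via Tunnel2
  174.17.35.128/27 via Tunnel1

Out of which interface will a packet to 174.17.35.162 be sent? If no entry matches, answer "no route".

Routes whose prefix contains 174.17.35.162:
  172.0.0.0/6 (172.0.0.0 - 175.255.255.255) -> Serial0/1
  174.0.0.0/11 (174.0.0.0 - 174.31.255.255) -> Vlan10
  174.16.0.0/13 (174.16.0.0 - 174.23.255.255) -> bond0
More-specific entries that do NOT match:
  174.17.35.128/27 (174.17.35.128 - 174.17.35.159) does not contain 174.17.35.162
  46.17.34.0/23 (46.17.34.0 - 46.17.35.255) does not contain 174.17.35.162
  174.17.0.0/22 (174.17.0.0 - 174.17.3.255) does not contain 174.17.35.162
  174.19.0.0/17 (174.19.0.0 - 174.19.127.255) does not contain 174.17.35.162
  174.17.128.0/17 (174.17.128.0 - 174.17.255.255) does not contain 174.17.35.162
  174.145.0.0/16 (174.145.0.0 - 174.145.255.255) does not contain 174.17.35.162
Longest matching prefix is /13 -> interface bond0.

bond0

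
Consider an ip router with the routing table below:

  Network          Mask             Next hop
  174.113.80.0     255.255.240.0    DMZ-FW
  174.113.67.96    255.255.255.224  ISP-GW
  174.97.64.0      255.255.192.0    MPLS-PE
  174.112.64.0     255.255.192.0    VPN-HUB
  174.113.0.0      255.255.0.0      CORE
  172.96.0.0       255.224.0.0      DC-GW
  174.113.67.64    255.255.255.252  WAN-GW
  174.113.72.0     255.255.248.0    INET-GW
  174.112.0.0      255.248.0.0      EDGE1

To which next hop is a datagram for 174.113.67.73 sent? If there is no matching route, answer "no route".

CORE

Routes whose prefix contains 174.113.67.73:
  174.112.0.0/13 (174.112.0.0 - 174.119.255.255) -> EDGE1
  174.113.0.0/16 (174.113.0.0 - 174.113.255.255) -> CORE
More-specific entries that do NOT match:
  174.113.67.64/30 (174.113.67.64 - 174.113.67.67) does not contain 174.113.67.73
  174.113.67.96/27 (174.113.67.96 - 174.113.67.127) does not contain 174.113.67.73
  174.113.72.0/21 (174.113.72.0 - 174.113.79.255) does not contain 174.113.67.73
  174.113.80.0/20 (174.113.80.0 - 174.113.95.255) does not contain 174.113.67.73
  174.97.64.0/18 (174.97.64.0 - 174.97.127.255) does not contain 174.113.67.73
  174.112.64.0/18 (174.112.64.0 - 174.112.127.255) does not contain 174.113.67.73
Longest matching prefix is /16 -> next hop CORE.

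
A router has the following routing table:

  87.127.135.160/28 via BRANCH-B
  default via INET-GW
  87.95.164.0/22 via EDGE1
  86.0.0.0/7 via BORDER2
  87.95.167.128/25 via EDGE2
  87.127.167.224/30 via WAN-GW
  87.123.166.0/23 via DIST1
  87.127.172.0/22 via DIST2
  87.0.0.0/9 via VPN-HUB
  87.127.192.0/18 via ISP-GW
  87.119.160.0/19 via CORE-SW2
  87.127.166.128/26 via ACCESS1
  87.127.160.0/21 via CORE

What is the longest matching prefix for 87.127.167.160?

Entries matching 87.127.167.160:
  0.0.0.0/0 (default, matches everything)
  86.0.0.0/7 (86.0.0.0 - 87.255.255.255)
  87.0.0.0/9 (87.0.0.0 - 87.127.255.255)
  87.127.160.0/21 (87.127.160.0 - 87.127.167.255)
Most specific is 87.127.160.0/21.

87.127.160.0/21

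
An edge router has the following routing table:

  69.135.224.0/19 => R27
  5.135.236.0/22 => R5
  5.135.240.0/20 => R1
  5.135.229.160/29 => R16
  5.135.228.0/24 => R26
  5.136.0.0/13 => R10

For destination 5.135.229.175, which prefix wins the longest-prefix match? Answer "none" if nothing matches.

5.135.229.175 is outside every listed prefix and there is no default route.

none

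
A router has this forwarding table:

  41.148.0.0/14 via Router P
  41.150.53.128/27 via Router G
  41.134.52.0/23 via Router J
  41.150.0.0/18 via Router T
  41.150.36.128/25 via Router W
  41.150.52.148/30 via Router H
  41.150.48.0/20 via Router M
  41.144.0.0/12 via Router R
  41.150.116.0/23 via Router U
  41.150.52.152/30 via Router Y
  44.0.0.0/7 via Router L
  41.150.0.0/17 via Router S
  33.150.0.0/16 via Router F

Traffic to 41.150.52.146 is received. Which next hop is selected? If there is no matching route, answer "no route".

Router M

Routes whose prefix contains 41.150.52.146:
  41.144.0.0/12 (41.144.0.0 - 41.159.255.255) -> Router R
  41.148.0.0/14 (41.148.0.0 - 41.151.255.255) -> Router P
  41.150.0.0/17 (41.150.0.0 - 41.150.127.255) -> Router S
  41.150.0.0/18 (41.150.0.0 - 41.150.63.255) -> Router T
  41.150.48.0/20 (41.150.48.0 - 41.150.63.255) -> Router M
More-specific entries that do NOT match:
  41.150.52.148/30 (41.150.52.148 - 41.150.52.151) does not contain 41.150.52.146
  41.150.52.152/30 (41.150.52.152 - 41.150.52.155) does not contain 41.150.52.146
  41.150.53.128/27 (41.150.53.128 - 41.150.53.159) does not contain 41.150.52.146
  41.150.36.128/25 (41.150.36.128 - 41.150.36.255) does not contain 41.150.52.146
  41.134.52.0/23 (41.134.52.0 - 41.134.53.255) does not contain 41.150.52.146
  41.150.116.0/23 (41.150.116.0 - 41.150.117.255) does not contain 41.150.52.146
Longest matching prefix is /20 -> next hop Router M.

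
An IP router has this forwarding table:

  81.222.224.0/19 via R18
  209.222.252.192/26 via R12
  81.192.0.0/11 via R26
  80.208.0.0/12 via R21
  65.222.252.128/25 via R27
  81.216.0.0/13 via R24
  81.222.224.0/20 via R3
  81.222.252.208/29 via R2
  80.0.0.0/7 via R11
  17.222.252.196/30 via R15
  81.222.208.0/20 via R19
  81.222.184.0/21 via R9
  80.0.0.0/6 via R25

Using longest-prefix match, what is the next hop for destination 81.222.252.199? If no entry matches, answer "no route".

R18

Routes whose prefix contains 81.222.252.199:
  80.0.0.0/6 (80.0.0.0 - 83.255.255.255) -> R25
  80.0.0.0/7 (80.0.0.0 - 81.255.255.255) -> R11
  81.192.0.0/11 (81.192.0.0 - 81.223.255.255) -> R26
  81.216.0.0/13 (81.216.0.0 - 81.223.255.255) -> R24
  81.222.224.0/19 (81.222.224.0 - 81.222.255.255) -> R18
More-specific entries that do NOT match:
  17.222.252.196/30 (17.222.252.196 - 17.222.252.199) does not contain 81.222.252.199
  81.222.252.208/29 (81.222.252.208 - 81.222.252.215) does not contain 81.222.252.199
  209.222.252.192/26 (209.222.252.192 - 209.222.252.255) does not contain 81.222.252.199
  65.222.252.128/25 (65.222.252.128 - 65.222.252.255) does not contain 81.222.252.199
  81.222.184.0/21 (81.222.184.0 - 81.222.191.255) does not contain 81.222.252.199
  81.222.224.0/20 (81.222.224.0 - 81.222.239.255) does not contain 81.222.252.199
  81.222.208.0/20 (81.222.208.0 - 81.222.223.255) does not contain 81.222.252.199
Longest matching prefix is /19 -> next hop R18.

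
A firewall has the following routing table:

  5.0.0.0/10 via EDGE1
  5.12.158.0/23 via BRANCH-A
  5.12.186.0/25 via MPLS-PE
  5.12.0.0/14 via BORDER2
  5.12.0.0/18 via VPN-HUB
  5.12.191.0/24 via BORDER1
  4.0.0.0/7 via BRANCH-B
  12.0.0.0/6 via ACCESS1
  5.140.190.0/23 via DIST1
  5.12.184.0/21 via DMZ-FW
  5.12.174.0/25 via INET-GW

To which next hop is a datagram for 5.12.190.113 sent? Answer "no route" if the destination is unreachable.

Routes whose prefix contains 5.12.190.113:
  4.0.0.0/7 (4.0.0.0 - 5.255.255.255) -> BRANCH-B
  5.0.0.0/10 (5.0.0.0 - 5.63.255.255) -> EDGE1
  5.12.0.0/14 (5.12.0.0 - 5.15.255.255) -> BORDER2
  5.12.184.0/21 (5.12.184.0 - 5.12.191.255) -> DMZ-FW
More-specific entries that do NOT match:
  5.12.186.0/25 (5.12.186.0 - 5.12.186.127) does not contain 5.12.190.113
  5.12.174.0/25 (5.12.174.0 - 5.12.174.127) does not contain 5.12.190.113
  5.12.191.0/24 (5.12.191.0 - 5.12.191.255) does not contain 5.12.190.113
  5.12.158.0/23 (5.12.158.0 - 5.12.159.255) does not contain 5.12.190.113
  5.140.190.0/23 (5.140.190.0 - 5.140.191.255) does not contain 5.12.190.113
Longest matching prefix is /21 -> next hop DMZ-FW.

DMZ-FW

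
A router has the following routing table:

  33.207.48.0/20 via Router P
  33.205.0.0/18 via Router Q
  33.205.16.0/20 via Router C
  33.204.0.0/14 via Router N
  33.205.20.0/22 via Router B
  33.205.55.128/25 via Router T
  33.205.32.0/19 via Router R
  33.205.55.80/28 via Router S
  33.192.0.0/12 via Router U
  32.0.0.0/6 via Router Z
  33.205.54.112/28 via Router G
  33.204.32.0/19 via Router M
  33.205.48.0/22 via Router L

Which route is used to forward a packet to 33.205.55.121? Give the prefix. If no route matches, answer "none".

Entries matching 33.205.55.121:
  32.0.0.0/6 (32.0.0.0 - 35.255.255.255)
  33.192.0.0/12 (33.192.0.0 - 33.207.255.255)
  33.204.0.0/14 (33.204.0.0 - 33.207.255.255)
  33.205.0.0/18 (33.205.0.0 - 33.205.63.255)
  33.205.32.0/19 (33.205.32.0 - 33.205.63.255)
Most specific is 33.205.32.0/19.

33.205.32.0/19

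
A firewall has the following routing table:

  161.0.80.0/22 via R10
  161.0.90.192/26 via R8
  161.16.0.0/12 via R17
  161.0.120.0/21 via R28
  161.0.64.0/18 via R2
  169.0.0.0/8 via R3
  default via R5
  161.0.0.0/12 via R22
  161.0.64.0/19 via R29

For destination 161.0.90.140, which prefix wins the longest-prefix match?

161.0.64.0/19

Entries matching 161.0.90.140:
  0.0.0.0/0 (default, matches everything)
  161.0.0.0/12 (161.0.0.0 - 161.15.255.255)
  161.0.64.0/18 (161.0.64.0 - 161.0.127.255)
  161.0.64.0/19 (161.0.64.0 - 161.0.95.255)
Most specific is 161.0.64.0/19.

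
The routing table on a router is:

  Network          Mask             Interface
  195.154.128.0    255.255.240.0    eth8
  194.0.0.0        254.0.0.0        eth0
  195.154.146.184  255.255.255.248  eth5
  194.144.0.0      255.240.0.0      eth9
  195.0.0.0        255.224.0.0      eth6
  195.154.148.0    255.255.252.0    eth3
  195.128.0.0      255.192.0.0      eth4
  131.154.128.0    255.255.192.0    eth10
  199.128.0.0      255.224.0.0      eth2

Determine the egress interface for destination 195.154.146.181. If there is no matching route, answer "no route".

Routes whose prefix contains 195.154.146.181:
  194.0.0.0/7 (194.0.0.0 - 195.255.255.255) -> eth0
  195.128.0.0/10 (195.128.0.0 - 195.191.255.255) -> eth4
More-specific entries that do NOT match:
  195.154.146.184/29 (195.154.146.184 - 195.154.146.191) does not contain 195.154.146.181
  195.154.148.0/22 (195.154.148.0 - 195.154.151.255) does not contain 195.154.146.181
  195.154.128.0/20 (195.154.128.0 - 195.154.143.255) does not contain 195.154.146.181
  131.154.128.0/18 (131.154.128.0 - 131.154.191.255) does not contain 195.154.146.181
  194.144.0.0/12 (194.144.0.0 - 194.159.255.255) does not contain 195.154.146.181
  195.0.0.0/11 (195.0.0.0 - 195.31.255.255) does not contain 195.154.146.181
  199.128.0.0/11 (199.128.0.0 - 199.159.255.255) does not contain 195.154.146.181
Longest matching prefix is /10 -> interface eth4.

eth4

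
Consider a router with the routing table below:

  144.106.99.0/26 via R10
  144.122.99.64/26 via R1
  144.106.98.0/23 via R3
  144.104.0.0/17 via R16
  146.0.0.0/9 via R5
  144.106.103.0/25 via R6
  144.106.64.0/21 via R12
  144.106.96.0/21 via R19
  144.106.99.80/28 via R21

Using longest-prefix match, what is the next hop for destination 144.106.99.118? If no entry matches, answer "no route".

Routes whose prefix contains 144.106.99.118:
  144.106.96.0/21 (144.106.96.0 - 144.106.103.255) -> R19
  144.106.98.0/23 (144.106.98.0 - 144.106.99.255) -> R3
More-specific entries that do NOT match:
  144.106.99.80/28 (144.106.99.80 - 144.106.99.95) does not contain 144.106.99.118
  144.106.99.0/26 (144.106.99.0 - 144.106.99.63) does not contain 144.106.99.118
  144.122.99.64/26 (144.122.99.64 - 144.122.99.127) does not contain 144.106.99.118
  144.106.103.0/25 (144.106.103.0 - 144.106.103.127) does not contain 144.106.99.118
Longest matching prefix is /23 -> next hop R3.

R3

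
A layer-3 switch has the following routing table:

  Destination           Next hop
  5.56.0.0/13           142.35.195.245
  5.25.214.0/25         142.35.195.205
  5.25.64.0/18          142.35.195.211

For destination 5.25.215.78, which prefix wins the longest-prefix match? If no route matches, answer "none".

5.25.215.78 is outside every listed prefix and there is no default route.

none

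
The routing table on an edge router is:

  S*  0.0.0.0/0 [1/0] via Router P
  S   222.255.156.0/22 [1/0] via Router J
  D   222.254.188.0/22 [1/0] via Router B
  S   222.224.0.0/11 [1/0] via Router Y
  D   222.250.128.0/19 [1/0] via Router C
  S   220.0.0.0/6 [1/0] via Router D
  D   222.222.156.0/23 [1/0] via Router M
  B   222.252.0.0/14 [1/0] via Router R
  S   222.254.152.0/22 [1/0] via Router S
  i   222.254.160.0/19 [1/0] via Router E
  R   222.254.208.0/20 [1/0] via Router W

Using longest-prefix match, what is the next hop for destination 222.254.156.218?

Router R

Routes whose prefix contains 222.254.156.218:
  0.0.0.0/0 (default, matches everything) -> Router P
  220.0.0.0/6 (220.0.0.0 - 223.255.255.255) -> Router D
  222.224.0.0/11 (222.224.0.0 - 222.255.255.255) -> Router Y
  222.252.0.0/14 (222.252.0.0 - 222.255.255.255) -> Router R
More-specific entries that do NOT match:
  222.222.156.0/23 (222.222.156.0 - 222.222.157.255) does not contain 222.254.156.218
  222.255.156.0/22 (222.255.156.0 - 222.255.159.255) does not contain 222.254.156.218
  222.254.188.0/22 (222.254.188.0 - 222.254.191.255) does not contain 222.254.156.218
  222.254.152.0/22 (222.254.152.0 - 222.254.155.255) does not contain 222.254.156.218
  222.254.208.0/20 (222.254.208.0 - 222.254.223.255) does not contain 222.254.156.218
  222.250.128.0/19 (222.250.128.0 - 222.250.159.255) does not contain 222.254.156.218
  222.254.160.0/19 (222.254.160.0 - 222.254.191.255) does not contain 222.254.156.218
Longest matching prefix is /14 -> next hop Router R.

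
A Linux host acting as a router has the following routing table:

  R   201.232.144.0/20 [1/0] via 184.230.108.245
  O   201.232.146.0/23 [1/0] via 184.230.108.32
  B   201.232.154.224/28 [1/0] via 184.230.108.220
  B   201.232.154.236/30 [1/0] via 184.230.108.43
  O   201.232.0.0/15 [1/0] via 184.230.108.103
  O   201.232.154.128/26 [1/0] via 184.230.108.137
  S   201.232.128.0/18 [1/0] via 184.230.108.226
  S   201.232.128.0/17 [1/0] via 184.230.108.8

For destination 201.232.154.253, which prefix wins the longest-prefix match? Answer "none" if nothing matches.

201.232.144.0/20

Entries matching 201.232.154.253:
  201.232.0.0/15 (201.232.0.0 - 201.233.255.255)
  201.232.128.0/17 (201.232.128.0 - 201.232.255.255)
  201.232.128.0/18 (201.232.128.0 - 201.232.191.255)
  201.232.144.0/20 (201.232.144.0 - 201.232.159.255)
Most specific is 201.232.144.0/20.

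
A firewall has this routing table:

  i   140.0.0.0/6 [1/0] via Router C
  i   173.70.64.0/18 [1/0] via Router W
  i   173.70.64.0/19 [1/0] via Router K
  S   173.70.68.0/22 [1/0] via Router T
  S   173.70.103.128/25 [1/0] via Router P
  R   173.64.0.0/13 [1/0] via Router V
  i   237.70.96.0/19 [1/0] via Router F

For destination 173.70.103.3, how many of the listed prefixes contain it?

Prefixes containing 173.70.103.3:
  173.64.0.0/13 (173.64.0.0 - 173.71.255.255)
  173.70.64.0/18 (173.70.64.0 - 173.70.127.255)
Total matching entries: 2.

2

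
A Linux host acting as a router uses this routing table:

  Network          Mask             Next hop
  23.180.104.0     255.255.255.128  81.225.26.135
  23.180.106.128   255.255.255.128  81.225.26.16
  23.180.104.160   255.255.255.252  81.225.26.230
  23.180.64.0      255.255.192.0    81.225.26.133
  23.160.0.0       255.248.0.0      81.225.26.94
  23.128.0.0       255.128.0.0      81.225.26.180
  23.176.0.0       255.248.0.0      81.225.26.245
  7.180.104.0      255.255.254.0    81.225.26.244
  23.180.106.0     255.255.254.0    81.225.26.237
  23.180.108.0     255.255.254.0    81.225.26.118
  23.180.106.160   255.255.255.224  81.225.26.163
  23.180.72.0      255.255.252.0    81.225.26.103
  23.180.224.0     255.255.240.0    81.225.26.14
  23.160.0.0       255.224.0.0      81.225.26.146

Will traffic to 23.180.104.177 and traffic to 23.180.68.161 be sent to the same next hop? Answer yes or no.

yes

23.180.104.177: longest match 23.180.64.0/18 -> 81.225.26.133
23.180.68.161: longest match 23.180.64.0/18 -> 81.225.26.133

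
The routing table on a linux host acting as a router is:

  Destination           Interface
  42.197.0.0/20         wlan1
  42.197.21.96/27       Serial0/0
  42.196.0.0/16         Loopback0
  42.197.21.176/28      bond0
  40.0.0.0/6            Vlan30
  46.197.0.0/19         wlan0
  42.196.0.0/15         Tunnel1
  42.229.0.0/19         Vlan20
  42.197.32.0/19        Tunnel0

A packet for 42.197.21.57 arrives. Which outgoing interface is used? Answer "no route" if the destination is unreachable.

Routes whose prefix contains 42.197.21.57:
  40.0.0.0/6 (40.0.0.0 - 43.255.255.255) -> Vlan30
  42.196.0.0/15 (42.196.0.0 - 42.197.255.255) -> Tunnel1
More-specific entries that do NOT match:
  42.197.21.176/28 (42.197.21.176 - 42.197.21.191) does not contain 42.197.21.57
  42.197.21.96/27 (42.197.21.96 - 42.197.21.127) does not contain 42.197.21.57
  42.197.0.0/20 (42.197.0.0 - 42.197.15.255) does not contain 42.197.21.57
  46.197.0.0/19 (46.197.0.0 - 46.197.31.255) does not contain 42.197.21.57
  42.229.0.0/19 (42.229.0.0 - 42.229.31.255) does not contain 42.197.21.57
  42.197.32.0/19 (42.197.32.0 - 42.197.63.255) does not contain 42.197.21.57
  42.196.0.0/16 (42.196.0.0 - 42.196.255.255) does not contain 42.197.21.57
Longest matching prefix is /15 -> interface Tunnel1.

Tunnel1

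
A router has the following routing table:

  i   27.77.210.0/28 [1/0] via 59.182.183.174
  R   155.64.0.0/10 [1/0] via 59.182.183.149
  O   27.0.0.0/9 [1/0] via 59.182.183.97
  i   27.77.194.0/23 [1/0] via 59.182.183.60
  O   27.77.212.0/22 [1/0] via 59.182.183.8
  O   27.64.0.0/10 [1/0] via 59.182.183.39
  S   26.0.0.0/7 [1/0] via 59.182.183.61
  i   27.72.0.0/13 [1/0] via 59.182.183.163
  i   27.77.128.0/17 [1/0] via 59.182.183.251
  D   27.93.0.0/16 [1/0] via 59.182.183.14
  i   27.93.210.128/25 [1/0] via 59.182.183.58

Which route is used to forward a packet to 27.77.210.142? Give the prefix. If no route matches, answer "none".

Entries matching 27.77.210.142:
  26.0.0.0/7 (26.0.0.0 - 27.255.255.255)
  27.0.0.0/9 (27.0.0.0 - 27.127.255.255)
  27.64.0.0/10 (27.64.0.0 - 27.127.255.255)
  27.72.0.0/13 (27.72.0.0 - 27.79.255.255)
  27.77.128.0/17 (27.77.128.0 - 27.77.255.255)
Most specific is 27.77.128.0/17.

27.77.128.0/17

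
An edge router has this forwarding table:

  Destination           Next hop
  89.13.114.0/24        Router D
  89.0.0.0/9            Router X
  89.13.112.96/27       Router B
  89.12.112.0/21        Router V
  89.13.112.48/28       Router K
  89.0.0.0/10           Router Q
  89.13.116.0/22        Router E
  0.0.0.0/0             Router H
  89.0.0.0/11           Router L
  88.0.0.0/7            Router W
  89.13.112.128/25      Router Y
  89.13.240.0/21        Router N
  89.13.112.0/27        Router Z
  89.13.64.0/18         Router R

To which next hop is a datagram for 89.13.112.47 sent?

Routes whose prefix contains 89.13.112.47:
  0.0.0.0/0 (default, matches everything) -> Router H
  88.0.0.0/7 (88.0.0.0 - 89.255.255.255) -> Router W
  89.0.0.0/9 (89.0.0.0 - 89.127.255.255) -> Router X
  89.0.0.0/10 (89.0.0.0 - 89.63.255.255) -> Router Q
  89.0.0.0/11 (89.0.0.0 - 89.31.255.255) -> Router L
  89.13.64.0/18 (89.13.64.0 - 89.13.127.255) -> Router R
More-specific entries that do NOT match:
  89.13.112.48/28 (89.13.112.48 - 89.13.112.63) does not contain 89.13.112.47
  89.13.112.96/27 (89.13.112.96 - 89.13.112.127) does not contain 89.13.112.47
  89.13.112.0/27 (89.13.112.0 - 89.13.112.31) does not contain 89.13.112.47
  89.13.112.128/25 (89.13.112.128 - 89.13.112.255) does not contain 89.13.112.47
  89.13.114.0/24 (89.13.114.0 - 89.13.114.255) does not contain 89.13.112.47
  89.13.116.0/22 (89.13.116.0 - 89.13.119.255) does not contain 89.13.112.47
  89.12.112.0/21 (89.12.112.0 - 89.12.119.255) does not contain 89.13.112.47
  89.13.240.0/21 (89.13.240.0 - 89.13.247.255) does not contain 89.13.112.47
Longest matching prefix is /18 -> next hop Router R.

Router R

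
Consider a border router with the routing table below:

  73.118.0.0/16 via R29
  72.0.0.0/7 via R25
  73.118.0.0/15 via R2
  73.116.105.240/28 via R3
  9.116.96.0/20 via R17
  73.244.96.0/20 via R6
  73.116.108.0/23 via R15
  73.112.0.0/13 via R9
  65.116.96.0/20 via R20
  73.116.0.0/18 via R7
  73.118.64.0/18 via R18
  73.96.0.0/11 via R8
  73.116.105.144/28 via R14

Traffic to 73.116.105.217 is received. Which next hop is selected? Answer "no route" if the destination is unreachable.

Routes whose prefix contains 73.116.105.217:
  72.0.0.0/7 (72.0.0.0 - 73.255.255.255) -> R25
  73.96.0.0/11 (73.96.0.0 - 73.127.255.255) -> R8
  73.112.0.0/13 (73.112.0.0 - 73.119.255.255) -> R9
More-specific entries that do NOT match:
  73.116.105.240/28 (73.116.105.240 - 73.116.105.255) does not contain 73.116.105.217
  73.116.105.144/28 (73.116.105.144 - 73.116.105.159) does not contain 73.116.105.217
  73.116.108.0/23 (73.116.108.0 - 73.116.109.255) does not contain 73.116.105.217
  9.116.96.0/20 (9.116.96.0 - 9.116.111.255) does not contain 73.116.105.217
  73.244.96.0/20 (73.244.96.0 - 73.244.111.255) does not contain 73.116.105.217
  65.116.96.0/20 (65.116.96.0 - 65.116.111.255) does not contain 73.116.105.217
  73.116.0.0/18 (73.116.0.0 - 73.116.63.255) does not contain 73.116.105.217
  73.118.64.0/18 (73.118.64.0 - 73.118.127.255) does not contain 73.116.105.217
  73.118.0.0/16 (73.118.0.0 - 73.118.255.255) does not contain 73.116.105.217
  73.118.0.0/15 (73.118.0.0 - 73.119.255.255) does not contain 73.116.105.217
Longest matching prefix is /13 -> next hop R9.

R9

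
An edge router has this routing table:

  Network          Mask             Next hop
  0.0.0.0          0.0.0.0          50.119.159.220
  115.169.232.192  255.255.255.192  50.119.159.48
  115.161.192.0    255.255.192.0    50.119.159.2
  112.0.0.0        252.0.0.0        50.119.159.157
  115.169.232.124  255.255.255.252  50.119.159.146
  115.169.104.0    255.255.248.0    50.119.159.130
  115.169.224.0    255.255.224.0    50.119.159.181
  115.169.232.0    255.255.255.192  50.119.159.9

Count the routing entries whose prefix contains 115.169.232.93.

3

Prefixes containing 115.169.232.93:
  0.0.0.0/0 (default, matches everything)
  112.0.0.0/6 (112.0.0.0 - 115.255.255.255)
  115.169.224.0/19 (115.169.224.0 - 115.169.255.255)
Total matching entries: 3.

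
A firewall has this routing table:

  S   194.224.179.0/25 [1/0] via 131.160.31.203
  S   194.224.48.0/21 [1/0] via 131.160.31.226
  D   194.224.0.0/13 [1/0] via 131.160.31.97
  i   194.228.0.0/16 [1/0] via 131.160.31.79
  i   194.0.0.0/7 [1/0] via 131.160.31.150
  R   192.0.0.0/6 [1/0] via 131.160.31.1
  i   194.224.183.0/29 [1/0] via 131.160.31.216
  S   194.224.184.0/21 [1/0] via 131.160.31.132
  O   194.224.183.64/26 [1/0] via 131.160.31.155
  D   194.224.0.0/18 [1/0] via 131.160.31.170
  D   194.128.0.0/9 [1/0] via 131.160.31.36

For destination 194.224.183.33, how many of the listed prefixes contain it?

4

Prefixes containing 194.224.183.33:
  192.0.0.0/6 (192.0.0.0 - 195.255.255.255)
  194.0.0.0/7 (194.0.0.0 - 195.255.255.255)
  194.128.0.0/9 (194.128.0.0 - 194.255.255.255)
  194.224.0.0/13 (194.224.0.0 - 194.231.255.255)
Total matching entries: 4.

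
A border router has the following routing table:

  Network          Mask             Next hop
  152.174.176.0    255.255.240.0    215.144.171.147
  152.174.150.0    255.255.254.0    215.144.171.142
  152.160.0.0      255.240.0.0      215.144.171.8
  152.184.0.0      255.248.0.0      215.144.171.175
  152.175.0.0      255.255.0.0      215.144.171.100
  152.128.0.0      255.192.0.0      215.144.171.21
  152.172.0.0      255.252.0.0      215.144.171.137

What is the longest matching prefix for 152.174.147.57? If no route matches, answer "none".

152.172.0.0/14

Entries matching 152.174.147.57:
  152.128.0.0/10 (152.128.0.0 - 152.191.255.255)
  152.160.0.0/12 (152.160.0.0 - 152.175.255.255)
  152.172.0.0/14 (152.172.0.0 - 152.175.255.255)
Most specific is 152.172.0.0/14.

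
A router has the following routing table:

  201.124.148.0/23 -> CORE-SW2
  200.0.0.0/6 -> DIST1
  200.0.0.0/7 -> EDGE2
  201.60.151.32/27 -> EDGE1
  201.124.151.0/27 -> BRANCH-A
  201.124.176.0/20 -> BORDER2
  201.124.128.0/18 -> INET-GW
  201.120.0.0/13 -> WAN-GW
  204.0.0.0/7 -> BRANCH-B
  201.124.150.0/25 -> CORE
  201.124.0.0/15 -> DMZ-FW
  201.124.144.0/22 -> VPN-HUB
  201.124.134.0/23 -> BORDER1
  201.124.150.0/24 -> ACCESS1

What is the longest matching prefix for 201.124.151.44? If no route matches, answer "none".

201.124.128.0/18

Entries matching 201.124.151.44:
  200.0.0.0/6 (200.0.0.0 - 203.255.255.255)
  200.0.0.0/7 (200.0.0.0 - 201.255.255.255)
  201.120.0.0/13 (201.120.0.0 - 201.127.255.255)
  201.124.0.0/15 (201.124.0.0 - 201.125.255.255)
  201.124.128.0/18 (201.124.128.0 - 201.124.191.255)
Most specific is 201.124.128.0/18.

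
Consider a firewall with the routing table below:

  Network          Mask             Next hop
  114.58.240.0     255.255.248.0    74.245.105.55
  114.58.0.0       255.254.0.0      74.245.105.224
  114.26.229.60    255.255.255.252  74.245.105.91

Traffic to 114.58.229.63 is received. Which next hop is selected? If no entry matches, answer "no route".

Routes whose prefix contains 114.58.229.63:
  114.58.0.0/15 (114.58.0.0 - 114.59.255.255) -> 74.245.105.224
More-specific entries that do NOT match:
  114.26.229.60/30 (114.26.229.60 - 114.26.229.63) does not contain 114.58.229.63
  114.58.240.0/21 (114.58.240.0 - 114.58.247.255) does not contain 114.58.229.63
Longest matching prefix is /15 -> next hop 74.245.105.224.

74.245.105.224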